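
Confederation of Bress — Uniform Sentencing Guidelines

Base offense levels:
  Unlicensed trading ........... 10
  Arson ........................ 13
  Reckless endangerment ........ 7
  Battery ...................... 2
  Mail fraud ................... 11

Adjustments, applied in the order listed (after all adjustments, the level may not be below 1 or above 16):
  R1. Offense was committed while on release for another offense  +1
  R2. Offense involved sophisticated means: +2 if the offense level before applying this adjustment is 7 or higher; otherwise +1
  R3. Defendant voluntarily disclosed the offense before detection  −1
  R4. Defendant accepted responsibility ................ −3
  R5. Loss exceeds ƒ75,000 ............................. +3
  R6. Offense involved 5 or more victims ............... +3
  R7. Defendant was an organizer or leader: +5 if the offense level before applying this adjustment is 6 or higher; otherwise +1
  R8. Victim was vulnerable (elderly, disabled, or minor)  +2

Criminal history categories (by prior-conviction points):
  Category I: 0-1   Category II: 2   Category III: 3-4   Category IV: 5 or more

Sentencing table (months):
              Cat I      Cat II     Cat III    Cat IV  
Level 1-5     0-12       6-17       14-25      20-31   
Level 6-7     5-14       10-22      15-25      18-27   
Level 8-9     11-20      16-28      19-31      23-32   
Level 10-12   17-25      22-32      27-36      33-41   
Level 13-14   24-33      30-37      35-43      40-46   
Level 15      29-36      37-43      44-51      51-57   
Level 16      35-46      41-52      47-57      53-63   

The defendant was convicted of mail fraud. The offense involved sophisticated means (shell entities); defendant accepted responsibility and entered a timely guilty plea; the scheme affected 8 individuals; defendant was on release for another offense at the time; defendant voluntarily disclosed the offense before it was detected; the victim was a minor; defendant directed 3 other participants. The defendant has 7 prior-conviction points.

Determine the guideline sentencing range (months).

53-63 months

Base offense level for mail fraud: 11.
R1 applies: 11 + 1 = 12.
R2 applies (level before this adjustment is 12 ≥ 7, so +2): 12 + 2 = 14.
R3 applies: 14 − 1 = 13.
R4 applies: 13 − 3 = 10.
R5 does not apply.
R6 applies: 10 + 3 = 13.
R7 applies (level before this adjustment is 13 ≥ 6, so +5): 13 + 5 = 18.
R8 applies: 18 + 2 = 20.
Level 20 exceeds the maximum of 16; capped at 16.
Final offense level: 16.
Criminal history: 7 prior points → Category IV (5+).
Level 16 falls in the 16 band.
Grid: Level 16 × Category IV = 53-63 months.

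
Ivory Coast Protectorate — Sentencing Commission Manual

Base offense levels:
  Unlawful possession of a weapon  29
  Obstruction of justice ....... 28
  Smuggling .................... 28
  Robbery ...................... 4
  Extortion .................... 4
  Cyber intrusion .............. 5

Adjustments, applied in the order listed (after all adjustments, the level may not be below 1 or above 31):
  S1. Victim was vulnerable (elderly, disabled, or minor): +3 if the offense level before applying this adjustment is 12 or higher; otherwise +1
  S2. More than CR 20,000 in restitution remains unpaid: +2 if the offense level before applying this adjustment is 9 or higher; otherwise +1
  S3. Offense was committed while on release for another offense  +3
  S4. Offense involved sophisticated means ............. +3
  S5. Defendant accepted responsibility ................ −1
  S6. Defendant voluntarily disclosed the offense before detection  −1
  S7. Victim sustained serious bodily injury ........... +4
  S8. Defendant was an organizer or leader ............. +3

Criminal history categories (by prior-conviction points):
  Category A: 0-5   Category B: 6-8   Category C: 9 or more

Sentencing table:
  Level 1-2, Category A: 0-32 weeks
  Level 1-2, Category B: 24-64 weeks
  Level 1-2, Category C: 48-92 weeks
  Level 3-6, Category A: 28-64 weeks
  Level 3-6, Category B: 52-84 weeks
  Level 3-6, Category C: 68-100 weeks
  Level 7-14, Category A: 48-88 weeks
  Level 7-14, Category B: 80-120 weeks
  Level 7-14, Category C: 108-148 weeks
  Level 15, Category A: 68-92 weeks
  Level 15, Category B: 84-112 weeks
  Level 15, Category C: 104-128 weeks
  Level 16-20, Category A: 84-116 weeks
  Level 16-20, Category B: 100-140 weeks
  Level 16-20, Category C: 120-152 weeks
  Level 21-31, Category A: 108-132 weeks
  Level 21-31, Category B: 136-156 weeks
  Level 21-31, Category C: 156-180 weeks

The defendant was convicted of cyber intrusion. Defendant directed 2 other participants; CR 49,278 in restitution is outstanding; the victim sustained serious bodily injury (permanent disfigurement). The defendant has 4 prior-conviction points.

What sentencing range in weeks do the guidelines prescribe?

48-88 weeks

Base offense level for cyber intrusion: 5.
S1 does not apply.
S2 applies (level before this adjustment is 5 < 9, so +1): 5 + 1 = 6.
S3 does not apply.
S4 does not apply.
S5 does not apply.
S7 applies: 6 + 4 = 10.
S8 applies: 10 + 3 = 13.
Final offense level: 13.
Criminal history: 4 prior points → Category A (0-5).
Level 13 falls in the 7-14 band.
Grid: Level 7-14 × Category A = 48-88 weeks.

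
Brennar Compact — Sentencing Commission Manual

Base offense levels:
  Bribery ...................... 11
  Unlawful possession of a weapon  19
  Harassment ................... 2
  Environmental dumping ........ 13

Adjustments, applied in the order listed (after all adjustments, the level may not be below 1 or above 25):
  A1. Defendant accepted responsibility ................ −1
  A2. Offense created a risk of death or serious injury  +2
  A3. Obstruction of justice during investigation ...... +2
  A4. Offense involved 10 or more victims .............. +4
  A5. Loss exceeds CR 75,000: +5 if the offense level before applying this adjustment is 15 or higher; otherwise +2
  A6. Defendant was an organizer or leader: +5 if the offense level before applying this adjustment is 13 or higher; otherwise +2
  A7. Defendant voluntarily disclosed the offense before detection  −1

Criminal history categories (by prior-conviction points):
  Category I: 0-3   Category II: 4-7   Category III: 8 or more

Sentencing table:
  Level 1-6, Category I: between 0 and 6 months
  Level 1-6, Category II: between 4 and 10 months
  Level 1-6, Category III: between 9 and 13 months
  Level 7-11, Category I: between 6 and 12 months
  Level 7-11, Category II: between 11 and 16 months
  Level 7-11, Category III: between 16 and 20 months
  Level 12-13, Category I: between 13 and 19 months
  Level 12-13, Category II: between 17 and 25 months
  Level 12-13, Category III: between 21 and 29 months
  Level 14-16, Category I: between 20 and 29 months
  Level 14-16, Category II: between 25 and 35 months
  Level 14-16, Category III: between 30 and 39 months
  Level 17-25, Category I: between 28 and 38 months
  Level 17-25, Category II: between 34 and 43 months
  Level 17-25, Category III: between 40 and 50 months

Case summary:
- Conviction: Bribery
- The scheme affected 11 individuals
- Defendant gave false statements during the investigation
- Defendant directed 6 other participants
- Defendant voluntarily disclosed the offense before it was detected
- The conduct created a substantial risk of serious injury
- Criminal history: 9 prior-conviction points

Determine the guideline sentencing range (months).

Base offense level for bribery: 11.
A1 does not apply.
A2 applies: 11 + 2 = 13.
A3 applies: 13 + 2 = 15.
A4 applies: 15 + 4 = 19.
A6 applies (level before this adjustment is 19 ≥ 13, so +5): 19 + 5 = 24.
A7 applies: 24 − 1 = 23.
Final offense level: 23.
Criminal history: 9 prior points → Category III (8+).
Level 23 falls in the 17-25 band.
Grid: Level 17-25 × Category III = 40-50 months.

40-50 months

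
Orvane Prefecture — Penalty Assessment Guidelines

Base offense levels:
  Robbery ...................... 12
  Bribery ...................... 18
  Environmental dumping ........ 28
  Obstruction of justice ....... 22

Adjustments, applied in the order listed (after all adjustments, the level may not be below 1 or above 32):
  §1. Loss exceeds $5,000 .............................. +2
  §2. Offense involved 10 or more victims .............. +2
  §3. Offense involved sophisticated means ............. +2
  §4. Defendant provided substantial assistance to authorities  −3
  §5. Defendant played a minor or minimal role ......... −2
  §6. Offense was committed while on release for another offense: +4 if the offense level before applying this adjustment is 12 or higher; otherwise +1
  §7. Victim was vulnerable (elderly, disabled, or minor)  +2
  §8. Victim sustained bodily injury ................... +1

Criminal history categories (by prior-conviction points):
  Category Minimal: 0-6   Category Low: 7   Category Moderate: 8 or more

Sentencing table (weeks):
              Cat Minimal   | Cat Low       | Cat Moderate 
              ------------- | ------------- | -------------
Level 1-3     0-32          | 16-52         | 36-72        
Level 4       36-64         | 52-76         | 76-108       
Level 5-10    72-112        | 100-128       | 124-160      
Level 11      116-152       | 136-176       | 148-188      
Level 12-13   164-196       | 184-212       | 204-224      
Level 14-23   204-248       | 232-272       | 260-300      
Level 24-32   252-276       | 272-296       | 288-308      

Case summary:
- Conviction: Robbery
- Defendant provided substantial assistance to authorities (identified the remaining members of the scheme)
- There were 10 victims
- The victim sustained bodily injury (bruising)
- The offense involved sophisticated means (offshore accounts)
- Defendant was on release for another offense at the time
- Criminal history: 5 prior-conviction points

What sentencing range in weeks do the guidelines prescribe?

204-248 weeks

Base offense level for robbery: 12.
§1 does not apply.
§2 applies: 12 + 2 = 14.
§3 applies: 14 + 2 = 16.
§4 applies: 16 − 3 = 13.
§5 does not apply.
§6 applies (level before this adjustment is 13 ≥ 12, so +4): 13 + 4 = 17.
§7 does not apply.
§8 applies: 17 + 1 = 18.
Final offense level: 18.
Criminal history: 5 prior points → Category Minimal (0-6).
Level 18 falls in the 14-23 band.
Grid: Level 14-23 × Category Minimal = 204-248 weeks.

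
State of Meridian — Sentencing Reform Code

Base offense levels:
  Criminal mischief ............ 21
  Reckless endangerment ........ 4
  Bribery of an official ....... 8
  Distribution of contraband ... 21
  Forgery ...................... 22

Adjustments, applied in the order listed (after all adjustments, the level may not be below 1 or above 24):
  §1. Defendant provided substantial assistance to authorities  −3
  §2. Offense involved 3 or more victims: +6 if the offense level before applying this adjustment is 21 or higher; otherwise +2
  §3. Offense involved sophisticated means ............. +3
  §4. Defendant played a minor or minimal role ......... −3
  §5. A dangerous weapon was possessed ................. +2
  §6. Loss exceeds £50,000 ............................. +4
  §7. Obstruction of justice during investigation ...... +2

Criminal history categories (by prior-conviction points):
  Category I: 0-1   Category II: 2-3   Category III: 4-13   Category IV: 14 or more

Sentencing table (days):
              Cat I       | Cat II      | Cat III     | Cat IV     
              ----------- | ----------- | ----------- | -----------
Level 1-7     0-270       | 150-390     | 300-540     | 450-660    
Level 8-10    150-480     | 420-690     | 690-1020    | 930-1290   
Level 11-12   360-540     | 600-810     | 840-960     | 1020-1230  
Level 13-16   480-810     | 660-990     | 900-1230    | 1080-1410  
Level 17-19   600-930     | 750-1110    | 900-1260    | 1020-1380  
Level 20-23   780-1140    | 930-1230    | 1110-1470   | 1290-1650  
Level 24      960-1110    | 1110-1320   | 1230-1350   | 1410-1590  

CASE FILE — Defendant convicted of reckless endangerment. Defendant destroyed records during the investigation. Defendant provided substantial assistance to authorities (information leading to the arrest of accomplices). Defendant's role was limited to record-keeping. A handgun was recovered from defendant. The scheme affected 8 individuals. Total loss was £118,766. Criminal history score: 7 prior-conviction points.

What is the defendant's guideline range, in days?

690-1020 days

Base offense level for reckless endangerment: 4.
§1 applies: 4 − 3 = 1.
§2 applies (level before this adjustment is 1 < 21, so +2): 1 + 2 = 3.
§3 does not apply.
§4 applies: 3 − 3 = 0.
§5 applies: 0 + 2 = 2.
§6 applies: 2 + 4 = 6.
§7 applies: 6 + 2 = 8.
Final offense level: 8.
Criminal history: 7 prior points → Category III (4-13).
Level 8 falls in the 8-10 band.
Grid: Level 8-10 × Category III = 690-1020 days.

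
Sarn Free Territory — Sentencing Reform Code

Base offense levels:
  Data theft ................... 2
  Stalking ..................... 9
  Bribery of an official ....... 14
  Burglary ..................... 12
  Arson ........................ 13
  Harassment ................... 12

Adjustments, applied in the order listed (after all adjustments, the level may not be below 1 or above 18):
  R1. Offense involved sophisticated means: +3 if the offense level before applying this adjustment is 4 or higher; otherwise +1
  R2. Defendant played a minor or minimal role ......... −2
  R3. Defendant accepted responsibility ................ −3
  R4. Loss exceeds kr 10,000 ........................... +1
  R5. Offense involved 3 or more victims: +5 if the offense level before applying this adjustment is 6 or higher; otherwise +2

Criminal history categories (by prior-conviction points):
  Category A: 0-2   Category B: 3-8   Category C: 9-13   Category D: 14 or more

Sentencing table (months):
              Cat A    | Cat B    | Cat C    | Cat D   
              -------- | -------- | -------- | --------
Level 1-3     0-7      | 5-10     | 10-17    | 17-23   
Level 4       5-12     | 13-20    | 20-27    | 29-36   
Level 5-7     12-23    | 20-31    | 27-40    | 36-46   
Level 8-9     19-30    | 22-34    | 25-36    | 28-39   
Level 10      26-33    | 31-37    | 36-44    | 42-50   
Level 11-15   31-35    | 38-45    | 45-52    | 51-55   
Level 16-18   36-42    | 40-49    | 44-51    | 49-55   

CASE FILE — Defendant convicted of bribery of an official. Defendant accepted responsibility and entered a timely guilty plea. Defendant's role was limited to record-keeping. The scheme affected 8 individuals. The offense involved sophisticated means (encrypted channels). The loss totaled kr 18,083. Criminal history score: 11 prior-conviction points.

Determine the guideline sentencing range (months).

44-51 months

Base offense level for bribery of an official: 14.
R1 applies (level before this adjustment is 14 ≥ 4, so +3): 14 + 3 = 17.
R2 applies: 17 − 2 = 15.
R3 applies: 15 − 3 = 12.
R4 applies: 12 + 1 = 13.
R5 applies (level before this adjustment is 13 ≥ 6, so +5): 13 + 5 = 18.
Final offense level: 18.
Criminal history: 11 prior points → Category C (9-13).
Level 18 falls in the 16-18 band.
Grid: Level 16-18 × Category C = 44-51 months.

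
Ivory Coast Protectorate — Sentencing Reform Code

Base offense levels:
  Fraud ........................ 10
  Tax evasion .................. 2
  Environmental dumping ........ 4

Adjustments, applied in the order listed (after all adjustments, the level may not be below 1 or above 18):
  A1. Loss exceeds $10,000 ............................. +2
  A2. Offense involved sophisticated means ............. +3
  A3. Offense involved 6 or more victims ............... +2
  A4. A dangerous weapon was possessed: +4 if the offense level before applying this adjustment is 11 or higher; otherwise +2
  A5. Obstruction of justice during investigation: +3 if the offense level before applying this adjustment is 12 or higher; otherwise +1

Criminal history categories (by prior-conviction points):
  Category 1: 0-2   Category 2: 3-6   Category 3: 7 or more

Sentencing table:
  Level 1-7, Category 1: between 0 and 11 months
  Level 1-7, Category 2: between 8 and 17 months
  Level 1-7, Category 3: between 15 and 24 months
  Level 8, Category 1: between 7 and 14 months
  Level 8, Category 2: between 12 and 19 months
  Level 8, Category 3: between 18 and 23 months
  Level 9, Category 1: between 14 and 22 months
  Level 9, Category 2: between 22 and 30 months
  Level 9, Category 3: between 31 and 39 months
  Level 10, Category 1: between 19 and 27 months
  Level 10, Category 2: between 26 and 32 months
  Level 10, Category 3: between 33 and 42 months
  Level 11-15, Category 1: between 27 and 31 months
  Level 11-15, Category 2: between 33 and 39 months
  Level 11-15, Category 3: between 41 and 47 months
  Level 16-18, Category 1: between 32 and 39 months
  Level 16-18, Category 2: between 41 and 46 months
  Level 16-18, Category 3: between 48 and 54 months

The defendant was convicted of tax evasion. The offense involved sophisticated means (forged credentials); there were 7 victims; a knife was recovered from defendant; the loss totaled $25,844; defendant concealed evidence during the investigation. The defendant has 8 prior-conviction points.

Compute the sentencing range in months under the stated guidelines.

Base offense level for tax evasion: 2.
A1 applies: 2 + 2 = 4.
A2 applies: 4 + 3 = 7.
A3 applies: 7 + 2 = 9.
A4 applies (level before this adjustment is 9 < 11, so +2): 9 + 2 = 11.
A5 applies (level before this adjustment is 11 < 12, so +1): 11 + 1 = 12.
Final offense level: 12.
Criminal history: 8 prior points → Category 3 (7+).
Level 12 falls in the 11-15 band.
Grid: Level 11-15 × Category 3 = 41-47 months.

41-47 months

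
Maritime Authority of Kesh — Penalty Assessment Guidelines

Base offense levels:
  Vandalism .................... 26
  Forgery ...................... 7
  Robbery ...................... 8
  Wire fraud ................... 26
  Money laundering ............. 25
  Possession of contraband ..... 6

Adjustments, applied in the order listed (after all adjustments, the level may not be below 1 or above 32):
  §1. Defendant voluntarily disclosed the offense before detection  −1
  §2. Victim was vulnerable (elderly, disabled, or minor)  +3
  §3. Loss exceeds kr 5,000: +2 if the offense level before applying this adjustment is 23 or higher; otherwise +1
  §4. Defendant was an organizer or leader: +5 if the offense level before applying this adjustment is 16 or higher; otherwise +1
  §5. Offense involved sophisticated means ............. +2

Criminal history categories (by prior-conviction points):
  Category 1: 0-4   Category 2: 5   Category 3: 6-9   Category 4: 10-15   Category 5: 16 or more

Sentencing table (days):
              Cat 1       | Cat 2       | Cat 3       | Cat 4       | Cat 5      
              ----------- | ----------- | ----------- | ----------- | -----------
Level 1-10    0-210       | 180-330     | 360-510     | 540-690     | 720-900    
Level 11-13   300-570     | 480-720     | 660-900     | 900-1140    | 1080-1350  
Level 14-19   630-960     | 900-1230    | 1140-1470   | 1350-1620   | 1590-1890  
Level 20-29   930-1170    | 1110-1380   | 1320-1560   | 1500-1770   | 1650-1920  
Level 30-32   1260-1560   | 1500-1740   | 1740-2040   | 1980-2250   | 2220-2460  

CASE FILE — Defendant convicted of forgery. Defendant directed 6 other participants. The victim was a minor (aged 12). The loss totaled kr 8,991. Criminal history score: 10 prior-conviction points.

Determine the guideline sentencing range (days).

Base offense level for forgery: 7.
§2 applies: 7 + 3 = 10.
§3 applies (level before this adjustment is 10 < 23, so +1): 10 + 1 = 11.
§4 applies (level before this adjustment is 11 < 16, so +1): 11 + 1 = 12.
§5 does not apply.
Final offense level: 12.
Criminal history: 10 prior points → Category 4 (10-15).
Level 12 falls in the 11-13 band.
Grid: Level 11-13 × Category 4 = 900-1140 days.

900-1140 days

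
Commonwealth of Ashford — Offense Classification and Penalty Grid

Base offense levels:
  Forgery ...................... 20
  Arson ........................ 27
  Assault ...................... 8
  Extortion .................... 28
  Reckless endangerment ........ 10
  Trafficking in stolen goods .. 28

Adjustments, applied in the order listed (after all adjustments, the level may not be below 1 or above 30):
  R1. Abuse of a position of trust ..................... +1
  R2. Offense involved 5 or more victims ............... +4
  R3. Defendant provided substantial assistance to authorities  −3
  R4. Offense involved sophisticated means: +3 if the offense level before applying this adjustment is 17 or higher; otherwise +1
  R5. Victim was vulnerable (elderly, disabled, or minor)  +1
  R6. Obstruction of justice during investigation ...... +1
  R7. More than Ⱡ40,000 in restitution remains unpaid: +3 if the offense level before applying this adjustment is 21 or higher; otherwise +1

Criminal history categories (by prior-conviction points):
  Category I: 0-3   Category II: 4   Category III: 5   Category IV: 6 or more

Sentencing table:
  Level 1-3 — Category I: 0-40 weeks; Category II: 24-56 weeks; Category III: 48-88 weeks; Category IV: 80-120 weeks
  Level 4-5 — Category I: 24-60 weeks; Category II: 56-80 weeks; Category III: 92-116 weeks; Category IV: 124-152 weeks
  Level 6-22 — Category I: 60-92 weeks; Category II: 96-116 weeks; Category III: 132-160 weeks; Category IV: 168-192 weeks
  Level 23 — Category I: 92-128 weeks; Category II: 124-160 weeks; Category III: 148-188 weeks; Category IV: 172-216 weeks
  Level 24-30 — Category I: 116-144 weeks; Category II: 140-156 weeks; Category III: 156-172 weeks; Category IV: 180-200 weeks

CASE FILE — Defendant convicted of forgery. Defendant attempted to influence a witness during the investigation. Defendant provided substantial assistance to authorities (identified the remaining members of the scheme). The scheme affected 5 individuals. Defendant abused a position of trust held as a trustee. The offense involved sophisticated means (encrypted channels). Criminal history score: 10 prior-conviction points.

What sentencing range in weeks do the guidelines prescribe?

180-200 weeks

Base offense level for forgery: 20.
R1 applies: 20 + 1 = 21.
R2 applies: 21 + 4 = 25.
R3 applies: 25 − 3 = 22.
R4 applies (level before this adjustment is 22 ≥ 17, so +3): 22 + 3 = 25.
R5 does not apply.
R6 applies: 25 + 1 = 26.
Final offense level: 26.
Criminal history: 10 prior points → Category IV (6+).
Level 26 falls in the 24-30 band.
Grid: Level 24-30 × Category IV = 180-200 weeks.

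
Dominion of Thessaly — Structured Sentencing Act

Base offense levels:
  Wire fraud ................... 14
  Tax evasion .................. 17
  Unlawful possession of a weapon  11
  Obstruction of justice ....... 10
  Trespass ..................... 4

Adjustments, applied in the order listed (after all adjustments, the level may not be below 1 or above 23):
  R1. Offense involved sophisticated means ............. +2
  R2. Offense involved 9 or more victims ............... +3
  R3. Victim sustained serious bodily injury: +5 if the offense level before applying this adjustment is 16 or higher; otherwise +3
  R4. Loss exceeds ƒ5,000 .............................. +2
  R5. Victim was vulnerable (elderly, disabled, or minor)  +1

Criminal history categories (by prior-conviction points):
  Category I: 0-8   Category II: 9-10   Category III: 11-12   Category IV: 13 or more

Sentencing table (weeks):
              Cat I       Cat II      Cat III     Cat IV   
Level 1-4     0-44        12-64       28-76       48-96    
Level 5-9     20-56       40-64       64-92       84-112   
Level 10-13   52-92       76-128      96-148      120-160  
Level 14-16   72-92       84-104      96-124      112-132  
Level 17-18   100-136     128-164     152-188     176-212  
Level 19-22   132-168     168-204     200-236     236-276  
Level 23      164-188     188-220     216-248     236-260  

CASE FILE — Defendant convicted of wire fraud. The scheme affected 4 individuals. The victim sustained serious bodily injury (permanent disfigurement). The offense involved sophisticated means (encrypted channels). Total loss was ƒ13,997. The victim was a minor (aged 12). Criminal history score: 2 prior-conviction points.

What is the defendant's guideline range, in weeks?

Base offense level for wire fraud: 14.
R1 applies: 14 + 2 = 16.
R2 does not apply.
R3 applies (level before this adjustment is 16 ≥ 16, so +5): 16 + 5 = 21.
R4 applies: 21 + 2 = 23.
R5 applies: 23 + 1 = 24.
Level 24 exceeds the maximum of 23; capped at 23.
Final offense level: 23.
Criminal history: 2 prior points → Category I (0-8).
Level 23 falls in the 23 band.
Grid: Level 23 × Category I = 164-188 weeks.

164-188 weeks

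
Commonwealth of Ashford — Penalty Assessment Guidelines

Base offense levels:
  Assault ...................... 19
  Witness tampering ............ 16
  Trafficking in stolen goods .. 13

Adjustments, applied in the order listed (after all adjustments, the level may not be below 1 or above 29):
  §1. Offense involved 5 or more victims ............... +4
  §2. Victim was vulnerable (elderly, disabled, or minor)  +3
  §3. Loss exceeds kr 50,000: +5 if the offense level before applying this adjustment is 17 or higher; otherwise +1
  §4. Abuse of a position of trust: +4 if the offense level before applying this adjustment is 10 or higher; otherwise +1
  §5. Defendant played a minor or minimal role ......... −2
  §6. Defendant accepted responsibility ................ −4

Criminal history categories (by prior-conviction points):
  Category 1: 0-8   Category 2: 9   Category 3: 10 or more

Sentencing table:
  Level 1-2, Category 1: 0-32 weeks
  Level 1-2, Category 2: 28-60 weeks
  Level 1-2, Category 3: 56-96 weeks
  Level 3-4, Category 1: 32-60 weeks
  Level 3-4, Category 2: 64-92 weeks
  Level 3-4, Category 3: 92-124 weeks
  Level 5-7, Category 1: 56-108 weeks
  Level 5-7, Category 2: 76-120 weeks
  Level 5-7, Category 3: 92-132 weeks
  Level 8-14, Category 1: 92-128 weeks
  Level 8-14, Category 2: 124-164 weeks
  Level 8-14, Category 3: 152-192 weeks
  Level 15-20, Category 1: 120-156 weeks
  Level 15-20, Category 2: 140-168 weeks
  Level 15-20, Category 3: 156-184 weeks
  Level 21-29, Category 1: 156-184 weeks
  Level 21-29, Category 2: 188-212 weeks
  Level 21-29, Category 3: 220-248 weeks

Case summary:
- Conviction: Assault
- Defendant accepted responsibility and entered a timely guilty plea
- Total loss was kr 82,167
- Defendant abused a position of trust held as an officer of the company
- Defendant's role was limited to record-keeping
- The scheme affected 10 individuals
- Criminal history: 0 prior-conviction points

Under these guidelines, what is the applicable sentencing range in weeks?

156-184 weeks

Base offense level for assault: 19.
§1 applies: 19 + 4 = 23.
§3 applies (level before this adjustment is 23 ≥ 17, so +5): 23 + 5 = 28.
§4 applies (level before this adjustment is 28 ≥ 10, so +4): 28 + 4 = 32.
§5 applies: 32 − 2 = 30.
§6 applies: 30 − 4 = 26.
Final offense level: 26.
Criminal history: 0 prior points → Category 1 (0-8).
Level 26 falls in the 21-29 band.
Grid: Level 21-29 × Category 1 = 156-184 weeks.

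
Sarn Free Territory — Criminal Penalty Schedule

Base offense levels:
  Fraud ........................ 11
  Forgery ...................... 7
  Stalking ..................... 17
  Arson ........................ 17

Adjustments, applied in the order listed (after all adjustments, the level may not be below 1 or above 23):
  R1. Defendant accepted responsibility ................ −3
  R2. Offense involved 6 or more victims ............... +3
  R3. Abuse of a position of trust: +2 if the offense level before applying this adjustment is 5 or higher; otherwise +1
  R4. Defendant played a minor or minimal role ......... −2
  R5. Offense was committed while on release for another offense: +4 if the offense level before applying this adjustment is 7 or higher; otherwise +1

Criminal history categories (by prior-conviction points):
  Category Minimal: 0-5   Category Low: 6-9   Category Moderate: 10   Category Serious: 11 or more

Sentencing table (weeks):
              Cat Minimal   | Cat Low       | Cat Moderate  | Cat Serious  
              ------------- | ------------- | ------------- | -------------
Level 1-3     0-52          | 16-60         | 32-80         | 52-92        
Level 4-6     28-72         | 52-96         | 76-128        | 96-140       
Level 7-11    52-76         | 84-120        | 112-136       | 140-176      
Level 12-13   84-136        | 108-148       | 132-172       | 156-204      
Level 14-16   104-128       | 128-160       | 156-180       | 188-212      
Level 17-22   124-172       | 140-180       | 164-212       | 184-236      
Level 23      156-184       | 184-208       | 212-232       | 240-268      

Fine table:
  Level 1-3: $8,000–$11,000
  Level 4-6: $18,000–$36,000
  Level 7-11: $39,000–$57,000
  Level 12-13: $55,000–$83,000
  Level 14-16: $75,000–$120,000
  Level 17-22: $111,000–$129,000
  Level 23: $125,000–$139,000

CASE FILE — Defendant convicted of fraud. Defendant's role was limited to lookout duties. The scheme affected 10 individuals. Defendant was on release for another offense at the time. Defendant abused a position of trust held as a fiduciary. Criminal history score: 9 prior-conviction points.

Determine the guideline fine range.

Base offense level for fraud: 11.
R2 applies: 11 + 3 = 14.
R3 applies (level before this adjustment is 14 ≥ 5, so +2): 14 + 2 = 16.
R4 applies: 16 − 2 = 14.
R5 applies (level before this adjustment is 14 ≥ 7, so +4): 14 + 4 = 18.
Final offense level: 18.
Level 18 falls in the 17-22 band.
Fine table: Level 17-22 → $111,000–$129,000.

$111,000–$129,000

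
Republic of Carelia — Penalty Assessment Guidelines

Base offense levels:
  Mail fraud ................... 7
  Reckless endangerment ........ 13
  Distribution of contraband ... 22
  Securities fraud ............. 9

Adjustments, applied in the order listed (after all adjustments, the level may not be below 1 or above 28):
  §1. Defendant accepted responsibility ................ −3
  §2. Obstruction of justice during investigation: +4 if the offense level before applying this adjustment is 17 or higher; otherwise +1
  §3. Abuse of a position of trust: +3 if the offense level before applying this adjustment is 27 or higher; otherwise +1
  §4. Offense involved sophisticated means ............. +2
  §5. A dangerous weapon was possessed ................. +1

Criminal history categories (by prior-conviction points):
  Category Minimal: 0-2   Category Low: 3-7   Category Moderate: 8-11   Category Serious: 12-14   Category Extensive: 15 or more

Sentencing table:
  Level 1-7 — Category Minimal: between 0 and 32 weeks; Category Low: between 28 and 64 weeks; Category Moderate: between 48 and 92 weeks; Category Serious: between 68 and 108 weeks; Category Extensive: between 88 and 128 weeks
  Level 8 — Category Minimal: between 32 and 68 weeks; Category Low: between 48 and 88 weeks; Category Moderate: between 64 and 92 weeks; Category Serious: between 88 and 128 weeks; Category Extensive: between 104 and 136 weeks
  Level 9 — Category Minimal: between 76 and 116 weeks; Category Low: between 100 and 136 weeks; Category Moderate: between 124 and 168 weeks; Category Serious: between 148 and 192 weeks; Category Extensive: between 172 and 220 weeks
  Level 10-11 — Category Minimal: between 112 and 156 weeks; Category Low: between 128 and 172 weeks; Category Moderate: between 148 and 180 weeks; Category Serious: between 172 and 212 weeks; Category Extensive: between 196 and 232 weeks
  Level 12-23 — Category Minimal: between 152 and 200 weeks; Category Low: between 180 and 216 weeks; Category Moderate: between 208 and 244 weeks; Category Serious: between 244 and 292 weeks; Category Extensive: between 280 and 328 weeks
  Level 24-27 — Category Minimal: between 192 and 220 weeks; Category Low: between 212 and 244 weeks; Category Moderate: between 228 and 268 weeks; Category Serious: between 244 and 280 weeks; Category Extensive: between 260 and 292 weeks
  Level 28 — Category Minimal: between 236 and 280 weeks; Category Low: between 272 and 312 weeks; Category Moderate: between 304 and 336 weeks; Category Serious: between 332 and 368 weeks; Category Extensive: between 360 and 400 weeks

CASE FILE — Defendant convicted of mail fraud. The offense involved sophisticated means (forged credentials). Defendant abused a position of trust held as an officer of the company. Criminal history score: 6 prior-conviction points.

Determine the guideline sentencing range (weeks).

Base offense level for mail fraud: 7.
§1 does not apply.
§2 does not apply.
§3 applies (level before this adjustment is 7 < 27, so +1): 7 + 1 = 8.
§4 applies: 8 + 2 = 10.
§5 does not apply.
Final offense level: 10.
Criminal history: 6 prior points → Category Low (3-7).
Level 10 falls in the 10-11 band.
Grid: Level 10-11 × Category Low = 128-172 weeks.

128-172 weeks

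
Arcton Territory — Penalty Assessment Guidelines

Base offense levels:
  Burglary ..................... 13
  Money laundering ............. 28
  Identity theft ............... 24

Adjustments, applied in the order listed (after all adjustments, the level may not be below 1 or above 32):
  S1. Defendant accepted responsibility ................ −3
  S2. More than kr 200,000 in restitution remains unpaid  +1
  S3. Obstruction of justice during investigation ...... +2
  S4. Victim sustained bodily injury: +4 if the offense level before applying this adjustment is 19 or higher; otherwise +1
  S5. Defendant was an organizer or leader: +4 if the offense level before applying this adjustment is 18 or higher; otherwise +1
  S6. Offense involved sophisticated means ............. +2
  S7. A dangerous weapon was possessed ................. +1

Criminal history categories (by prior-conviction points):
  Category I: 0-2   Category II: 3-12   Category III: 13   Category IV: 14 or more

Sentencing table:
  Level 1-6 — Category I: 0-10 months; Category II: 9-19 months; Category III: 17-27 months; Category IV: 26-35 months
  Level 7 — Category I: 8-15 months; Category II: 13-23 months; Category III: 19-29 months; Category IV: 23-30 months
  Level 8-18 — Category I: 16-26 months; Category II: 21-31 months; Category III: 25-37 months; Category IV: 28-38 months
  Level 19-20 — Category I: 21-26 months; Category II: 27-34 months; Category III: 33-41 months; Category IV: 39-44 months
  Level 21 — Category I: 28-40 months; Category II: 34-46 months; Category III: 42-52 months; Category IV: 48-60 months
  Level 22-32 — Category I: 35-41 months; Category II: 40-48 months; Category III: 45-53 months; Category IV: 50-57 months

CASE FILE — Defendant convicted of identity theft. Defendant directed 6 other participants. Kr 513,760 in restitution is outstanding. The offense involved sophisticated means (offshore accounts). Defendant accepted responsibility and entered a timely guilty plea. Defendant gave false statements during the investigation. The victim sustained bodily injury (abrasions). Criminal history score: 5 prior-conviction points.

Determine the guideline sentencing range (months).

40-48 months

Base offense level for identity theft: 24.
S1 applies: 24 − 3 = 21.
S2 applies: 21 + 1 = 22.
S3 applies: 22 + 2 = 24.
S4 applies (level before this adjustment is 24 ≥ 19, so +4): 24 + 4 = 28.
S5 applies (level before this adjustment is 28 ≥ 18, so +4): 28 + 4 = 32.
S6 applies: 32 + 2 = 34.
Level 34 exceeds the maximum of 32; capped at 32.
Final offense level: 32.
Criminal history: 5 prior points → Category II (3-12).
Level 32 falls in the 22-32 band.
Grid: Level 22-32 × Category II = 40-48 months.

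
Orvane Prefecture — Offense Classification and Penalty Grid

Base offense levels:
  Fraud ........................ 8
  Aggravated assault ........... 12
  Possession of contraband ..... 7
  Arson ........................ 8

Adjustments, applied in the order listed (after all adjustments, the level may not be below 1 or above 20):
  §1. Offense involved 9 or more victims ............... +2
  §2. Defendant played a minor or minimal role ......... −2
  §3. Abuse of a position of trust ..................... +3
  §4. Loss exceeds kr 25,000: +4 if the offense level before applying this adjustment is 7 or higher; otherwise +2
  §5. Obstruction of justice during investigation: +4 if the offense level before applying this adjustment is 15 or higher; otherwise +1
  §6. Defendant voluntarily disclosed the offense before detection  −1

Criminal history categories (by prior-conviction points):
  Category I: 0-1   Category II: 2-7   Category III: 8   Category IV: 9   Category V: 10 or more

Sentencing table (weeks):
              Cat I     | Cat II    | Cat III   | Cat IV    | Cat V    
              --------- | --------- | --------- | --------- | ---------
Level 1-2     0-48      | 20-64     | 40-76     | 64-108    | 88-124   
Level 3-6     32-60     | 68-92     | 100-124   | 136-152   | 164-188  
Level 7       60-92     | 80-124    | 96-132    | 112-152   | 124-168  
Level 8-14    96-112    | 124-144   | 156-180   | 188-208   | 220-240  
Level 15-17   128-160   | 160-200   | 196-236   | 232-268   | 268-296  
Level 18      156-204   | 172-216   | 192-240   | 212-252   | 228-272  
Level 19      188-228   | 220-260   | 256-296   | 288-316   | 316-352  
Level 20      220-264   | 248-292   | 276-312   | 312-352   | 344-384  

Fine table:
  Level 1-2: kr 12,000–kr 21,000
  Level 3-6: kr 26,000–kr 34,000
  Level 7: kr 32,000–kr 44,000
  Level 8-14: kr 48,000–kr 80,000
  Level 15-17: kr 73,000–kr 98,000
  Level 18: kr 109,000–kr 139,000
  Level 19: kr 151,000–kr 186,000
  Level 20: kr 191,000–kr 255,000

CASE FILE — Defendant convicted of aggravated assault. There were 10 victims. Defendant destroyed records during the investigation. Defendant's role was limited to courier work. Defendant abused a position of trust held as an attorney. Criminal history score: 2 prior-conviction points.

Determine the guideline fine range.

Base offense level for aggravated assault: 12.
§1 applies: 12 + 2 = 14.
§2 applies: 14 − 2 = 12.
§3 applies: 12 + 3 = 15.
§4 does not apply.
§5 applies (level before this adjustment is 15 ≥ 15, so +4): 15 + 4 = 19.
§6 does not apply.
Final offense level: 19.
Level 19 falls in the 19 band.
Fine table: Level 19 → kr 151,000–kr 186,000.

kr 151,000–kr 186,000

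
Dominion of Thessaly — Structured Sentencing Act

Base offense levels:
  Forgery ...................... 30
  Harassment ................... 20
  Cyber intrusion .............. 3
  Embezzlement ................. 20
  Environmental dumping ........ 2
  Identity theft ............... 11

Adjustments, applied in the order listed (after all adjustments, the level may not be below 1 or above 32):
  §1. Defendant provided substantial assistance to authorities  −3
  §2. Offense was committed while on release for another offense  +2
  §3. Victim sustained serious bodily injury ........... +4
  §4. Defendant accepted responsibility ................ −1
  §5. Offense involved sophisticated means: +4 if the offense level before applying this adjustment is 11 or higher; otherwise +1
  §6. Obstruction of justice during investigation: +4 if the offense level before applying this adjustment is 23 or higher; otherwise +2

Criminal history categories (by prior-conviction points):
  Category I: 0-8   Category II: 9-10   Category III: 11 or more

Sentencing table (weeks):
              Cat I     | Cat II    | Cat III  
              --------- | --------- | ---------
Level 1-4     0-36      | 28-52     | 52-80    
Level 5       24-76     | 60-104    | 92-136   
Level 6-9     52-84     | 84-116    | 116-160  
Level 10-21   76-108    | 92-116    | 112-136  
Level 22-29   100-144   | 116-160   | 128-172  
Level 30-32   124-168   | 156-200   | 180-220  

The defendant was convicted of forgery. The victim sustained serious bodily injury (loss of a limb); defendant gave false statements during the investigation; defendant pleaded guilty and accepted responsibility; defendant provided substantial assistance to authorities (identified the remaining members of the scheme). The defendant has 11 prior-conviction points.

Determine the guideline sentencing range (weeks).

Base offense level for forgery: 30.
§1 applies: 30 − 3 = 27.
§3 applies: 27 + 4 = 31.
§4 applies: 31 − 1 = 30.
§6 applies (level before this adjustment is 30 ≥ 23, so +4): 30 + 4 = 34.
Level 34 exceeds the maximum of 32; capped at 32.
Final offense level: 32.
Criminal history: 11 prior points → Category III (11+).
Level 32 falls in the 30-32 band.
Grid: Level 30-32 × Category III = 180-220 weeks.

180-220 weeks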